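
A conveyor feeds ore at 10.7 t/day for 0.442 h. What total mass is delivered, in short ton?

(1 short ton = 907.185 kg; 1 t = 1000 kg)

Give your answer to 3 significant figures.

10.7 t/day → 0.123843 kg/s
0.442 h → 1591.2 s
m = ṁ × t = 0.123843 × 1591.2 = 197.059 kg
In short ton: 197.059 / 907.185 = 0.21722 short ton

0.217 short ton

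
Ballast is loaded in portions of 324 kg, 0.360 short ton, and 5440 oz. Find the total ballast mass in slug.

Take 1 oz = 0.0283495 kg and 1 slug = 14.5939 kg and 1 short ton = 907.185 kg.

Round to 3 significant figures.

324 kg (already kg)
0.360 short ton × 907.185 → 326.587 kg
5440 oz × 0.0283495 → 154.221 kg
Combined: 324 + 326.587 + 154.221 = 804.808 kg
In slug: 804.808 / 14.5939 = 55.1469 slug

55.1 slug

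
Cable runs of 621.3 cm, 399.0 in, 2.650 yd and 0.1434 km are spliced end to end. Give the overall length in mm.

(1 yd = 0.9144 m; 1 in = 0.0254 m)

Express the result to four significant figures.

1.622×10⁵ mm

621.3 cm × 0.01 = 6.213 m
399.0 in × 0.0254 = 10.1346 m
2.650 yd × 0.9144 = 2.42316 m
0.1434 km × 1000 = 143.4 m
Total: 6.213 + 10.1346 + 2.42316 + 143.4 = 162.171 m
In mm: 162.171 / 0.001 = 162171 mm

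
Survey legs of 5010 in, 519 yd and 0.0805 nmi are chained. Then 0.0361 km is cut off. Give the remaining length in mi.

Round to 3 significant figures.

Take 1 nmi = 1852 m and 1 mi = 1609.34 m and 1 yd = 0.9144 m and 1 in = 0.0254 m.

0.444 mi

5010 in × 0.0254 → 127.254 m
519 yd × 0.9144 → 474.574 m
0.0805 nmi × 1852 → 149.086 m
0.0361 km × 1000 → 36.1 m
Result: 127.254 + 474.574 + 149.086 − 36.1 = 714.814 m
In mi: 714.814 / 1609.34 = 0.444166 mi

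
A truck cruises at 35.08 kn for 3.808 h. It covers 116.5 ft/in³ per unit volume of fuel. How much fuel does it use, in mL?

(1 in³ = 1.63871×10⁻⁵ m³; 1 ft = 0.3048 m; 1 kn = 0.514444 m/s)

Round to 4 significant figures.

35.08 kn → 18.0467 m/s
3.808 h → 13708.8 s
d = v × t = 18.0467 × 13708.8 = 247399 m
116.5 ft/in³ → 2.1669×10⁶ m/m³
V = d / (distance per unit fuel) = 247399 / 2.1669×10⁶ = 0.114172 m³
In mL: 0.114172 / 10⁻⁶ = 114172 mL

1.142×10⁵ mL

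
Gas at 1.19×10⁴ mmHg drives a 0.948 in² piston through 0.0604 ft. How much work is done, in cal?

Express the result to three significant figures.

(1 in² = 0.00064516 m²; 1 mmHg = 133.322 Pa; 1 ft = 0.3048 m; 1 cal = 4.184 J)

1.19×10⁴ mmHg → 1.58653×10⁶ Pa
0.948 in² → 6.11612×10⁻⁴ m²
F = P × A = 1.58653×10⁶ × 6.11612×10⁻⁴ = 970.341 N
0.0604 ft → 0.0184099 m
W = F × d = 970.341 × 0.0184099 = 17.8639 J
In cal: 17.8639 / 4.184 = 4.26957 cal

4.27 cal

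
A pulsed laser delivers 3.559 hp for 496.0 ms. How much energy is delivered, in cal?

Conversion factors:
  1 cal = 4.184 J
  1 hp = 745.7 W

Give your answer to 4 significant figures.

314.6 cal

3.559 hp × 745.7 → 2653.95 W
496.0 ms × 0.001 → 0.496 s
E = P × t = 2653.95 W × 0.496 s = 1316.36 J
1316.36 J ÷ (4.184 J/cal) = 314.618 cal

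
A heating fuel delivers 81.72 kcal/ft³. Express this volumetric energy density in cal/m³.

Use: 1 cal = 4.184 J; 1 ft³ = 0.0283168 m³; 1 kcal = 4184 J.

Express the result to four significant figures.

81.72 kcal/ft³ × 4184 J/kcal ÷ 0.0283168 m³/ft³ = 1.20747×10⁷ J/m³
1.20747×10⁷ J/m³ ÷ 4.184 J/cal = 2.88592×10⁶ cal/m³

2.886×10⁶ cal/m³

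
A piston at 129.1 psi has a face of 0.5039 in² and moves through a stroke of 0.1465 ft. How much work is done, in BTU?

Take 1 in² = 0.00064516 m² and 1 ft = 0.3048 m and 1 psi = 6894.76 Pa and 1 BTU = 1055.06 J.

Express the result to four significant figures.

129.1 psi → 890114 Pa
0.5039 in² → 3.25096×10⁻⁴ m²
F = P × A = 890114 × 3.25096×10⁻⁴ = 289.373 N
0.1465 ft → 0.0446532 m
W = F × d = 289.373 × 0.0446532 = 12.9214 J
In BTU: 12.9214 / 1055.06 = 0.0122471 BTU

0.01225 BTU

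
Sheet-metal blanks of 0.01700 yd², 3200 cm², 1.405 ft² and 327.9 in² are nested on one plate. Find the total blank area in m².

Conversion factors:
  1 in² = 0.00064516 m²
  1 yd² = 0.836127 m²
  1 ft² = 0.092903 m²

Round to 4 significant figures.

0.01700 yd² × 0.836127 = 0.0142142 m²
3200 cm² × 0.0001 = 0.32 m²
1.405 ft² × 0.092903 = 0.130529 m²
327.9 in² × 0.00064516 = 0.211548 m²
Combined: 0.0142142 + 0.32 + 0.130529 + 0.211548 = 0.676291 m²

0.6763 m²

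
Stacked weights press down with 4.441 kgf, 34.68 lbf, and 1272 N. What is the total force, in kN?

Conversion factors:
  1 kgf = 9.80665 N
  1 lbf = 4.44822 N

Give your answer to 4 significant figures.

4.441 kgf × 9.80665 = 43.5513 N
34.68 lbf × 4.44822 = 154.264 N
1272 N (already N)
Combined: 43.5513 + 154.264 + 1272 = 1469.82 N
In kN: 1469.82 / 1000 = 1.46982 kN

1.470 kN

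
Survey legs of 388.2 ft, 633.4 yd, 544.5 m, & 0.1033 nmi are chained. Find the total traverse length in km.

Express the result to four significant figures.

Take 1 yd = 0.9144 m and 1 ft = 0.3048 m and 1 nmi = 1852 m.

388.2 ft × 0.3048 → 118.323 m
633.4 yd × 0.9144 → 579.181 m
544.5 m (already m)
0.1033 nmi × 1852 → 191.312 m
Sum: 118.323 + 579.181 + 544.5 + 191.312 = 1433.32 m
In km: 1433.32 / 1000 = 1.43332 km

1.433 km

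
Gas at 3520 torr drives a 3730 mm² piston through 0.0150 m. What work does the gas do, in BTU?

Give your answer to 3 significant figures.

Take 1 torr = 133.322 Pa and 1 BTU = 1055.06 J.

0.0249 BTU

3520 torr → 469293 Pa
3730 mm² → 0.00373 m²
F = P × A = 469293 × 0.00373 = 1750.46 N
W = F × d = 1750.46 × 0.015 = 26.2569 J
In BTU: 26.2569 / 1055.06 = 0.0248866 BTU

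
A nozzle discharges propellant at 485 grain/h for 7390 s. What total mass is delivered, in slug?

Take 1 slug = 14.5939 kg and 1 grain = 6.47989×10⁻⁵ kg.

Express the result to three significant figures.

0.00442 slug

485 grain/h → 8.72985×10⁻⁶ kg/s
m = ṁ × t = 8.72985×10⁻⁶ × 7390 = 0.0645136 kg
In slug: 0.0645136 / 14.5939 = 0.00442059 slug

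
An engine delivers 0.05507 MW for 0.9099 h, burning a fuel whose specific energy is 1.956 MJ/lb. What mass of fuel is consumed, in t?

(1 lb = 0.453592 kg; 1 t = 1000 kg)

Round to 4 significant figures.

0.04183 t

0.05507 MW → 55070 W
0.9099 h → 3275.64 s
E = P × t = 55070 × 3275.64 = 1.80389×10⁸ J
1.956 MJ/lb → 4.31225×10⁶ J/kg
m = E / e_s = 1.80389×10⁸ / 4.31225×10⁶ = 41.8318 kg
In t: 41.8318 / 1000 = 0.0418318 t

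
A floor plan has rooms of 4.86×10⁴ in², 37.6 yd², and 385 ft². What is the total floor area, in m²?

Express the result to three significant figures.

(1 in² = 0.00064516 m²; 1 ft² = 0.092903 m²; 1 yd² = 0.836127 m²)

98.6 m²

4.86×10⁴ in² × 0.00064516 = 31.3548 m²
37.6 yd² × 0.836127 = 31.4384 m²
385 ft² × 0.092903 = 35.7677 m²
Sum: 31.3548 + 31.4384 + 35.7677 = 98.5609 m²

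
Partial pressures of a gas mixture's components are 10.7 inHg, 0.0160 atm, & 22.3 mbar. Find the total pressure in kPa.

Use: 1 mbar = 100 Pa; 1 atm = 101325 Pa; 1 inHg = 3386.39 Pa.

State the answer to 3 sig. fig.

40.1 kPa

10.7 inHg × 3386.39 = 36234.4 Pa
0.0160 atm × 101325 = 1621.2 Pa
22.3 mbar × 100 = 2230 Pa
Sum: 36234.4 + 1621.2 + 2230 = 40085.6 Pa
In kPa: 40085.6 / 1000 = 40.0856 kPa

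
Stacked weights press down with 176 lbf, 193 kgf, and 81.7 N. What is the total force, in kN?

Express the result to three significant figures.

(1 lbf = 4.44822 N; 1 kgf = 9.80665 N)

176 lbf × 4.44822 = 782.887 N
193 kgf × 9.80665 = 1892.68 N
81.7 N (already N)
Sum: 782.887 + 1892.68 + 81.7 = 2757.27 N
In kN: 2757.27 / 1000 = 2.75727 kN

2.76 kN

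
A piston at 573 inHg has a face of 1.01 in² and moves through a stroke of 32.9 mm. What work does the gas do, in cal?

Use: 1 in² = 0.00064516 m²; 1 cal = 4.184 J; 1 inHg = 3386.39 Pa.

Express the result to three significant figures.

9.94 cal

573 inHg → 1.9404×10⁶ Pa
1.01 in² → 6.51612×10⁻⁴ m²
F = P × A = 1.9404×10⁶ × 6.51612×10⁻⁴ = 1264.39 N
32.9 mm → 0.0329 m
W = F × d = 1264.39 × 0.0329 = 41.5984 J
In cal: 41.5984 / 4.184 = 9.94226 cal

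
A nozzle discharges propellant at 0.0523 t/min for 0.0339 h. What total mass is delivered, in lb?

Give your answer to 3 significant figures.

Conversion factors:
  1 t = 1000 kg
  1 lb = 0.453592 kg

0.0523 t/min → 0.871667 kg/s
0.0339 h → 122.04 s
m = ṁ × t = 0.871667 × 122.04 = 106.378 kg
In lb: 106.378 / 0.453592 = 234.524 lb

235 lb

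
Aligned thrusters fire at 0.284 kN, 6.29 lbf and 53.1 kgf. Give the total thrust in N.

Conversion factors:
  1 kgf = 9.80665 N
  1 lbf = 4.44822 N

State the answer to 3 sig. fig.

0.284 kN × 1000 → 284 N
6.29 lbf × 4.44822 → 27.9793 N
53.1 kgf × 9.80665 → 520.733 N
Sum: 284 + 27.9793 + 520.733 = 832.712 N

833 N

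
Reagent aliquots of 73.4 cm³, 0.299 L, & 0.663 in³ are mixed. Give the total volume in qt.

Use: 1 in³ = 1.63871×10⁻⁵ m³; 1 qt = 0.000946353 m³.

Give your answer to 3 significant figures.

0.405 qt

73.4 cm³ × 10⁻⁶ → 7.34×10⁻⁵ m³
0.299 L × 0.001 → 2.99×10⁻⁴ m³
0.663 in³ × 1.63871×10⁻⁵ → 1.08646×10⁻⁵ m³
Combined: 7.34×10⁻⁵ + 2.99×10⁻⁴ + 1.08646×10⁻⁵ = 3.83265×10⁻⁴ m³
In qt: 3.83265×10⁻⁴ / 0.000946353 = 0.404992 qt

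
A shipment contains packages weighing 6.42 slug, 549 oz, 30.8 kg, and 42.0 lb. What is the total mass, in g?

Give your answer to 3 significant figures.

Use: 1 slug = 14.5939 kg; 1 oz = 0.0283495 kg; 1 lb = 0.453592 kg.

6.42 slug × 14.5939 = 93.6928 kg
549 oz × 0.0283495 = 15.5639 kg
30.8 kg (already kg)
42.0 lb × 0.453592 = 19.0509 kg
Combined: 93.6928 + 15.5639 + 30.8 + 19.0509 = 159.108 kg
In g: 159.108 / 0.001 = 159108 g

1.59×10⁵ g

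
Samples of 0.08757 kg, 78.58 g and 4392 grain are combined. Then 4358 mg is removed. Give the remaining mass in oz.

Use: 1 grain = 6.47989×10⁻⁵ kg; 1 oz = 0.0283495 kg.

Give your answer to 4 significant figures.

15.75 oz

0.08757 kg (already kg)
78.58 g × 0.001 = 0.07858 kg
4392 grain × 6.47989×10⁻⁵ = 0.284597 kg
4358 mg × 10⁻⁶ = 0.004358 kg
Net: 0.08757 + 0.07858 + 0.284597 − 0.004358 = 0.446389 kg
In oz: 0.446389 / 0.0283495 = 15.7459 oz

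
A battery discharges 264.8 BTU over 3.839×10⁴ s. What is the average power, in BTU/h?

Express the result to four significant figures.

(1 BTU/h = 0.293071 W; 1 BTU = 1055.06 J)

24.83 BTU/h

264.8 BTU × 1055.06 = 279380 J
P = E / t = 279380 J / 38390 s = 7.27742 W
7.27742 W ÷ (0.293071 W/BTU/h) = 24.8316 BTU/h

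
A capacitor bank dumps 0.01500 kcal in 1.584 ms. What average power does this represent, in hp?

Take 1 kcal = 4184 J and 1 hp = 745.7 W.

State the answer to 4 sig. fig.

0.01500 kcal × 4184 = 62.76 J
1.584 ms × 0.001 = 0.001584 s
P = E / t = 62.76 J / 0.001584 s = 39621.2 W
39621.2 W ÷ (745.7 W/hp) = 53.1329 hp

53.13 hp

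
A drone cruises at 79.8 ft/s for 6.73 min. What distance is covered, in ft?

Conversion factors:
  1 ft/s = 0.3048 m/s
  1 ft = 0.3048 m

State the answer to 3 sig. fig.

79.8 ft/s × 0.3048 = 24.323 m/s
6.73 min × 60 = 403.8 s
d = v × t = 24.323 m/s × 403.8 s = 9821.63 m
9821.63 m ÷ (0.3048 m/ft) = 32223.2 ft

3.22×10⁴ ft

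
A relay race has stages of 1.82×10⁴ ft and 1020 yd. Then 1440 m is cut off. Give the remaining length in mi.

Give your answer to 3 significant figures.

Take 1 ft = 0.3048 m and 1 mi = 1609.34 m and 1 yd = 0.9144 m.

3.13 mi

1.82×10⁴ ft × 0.3048 → 5547.36 m
1020 yd × 0.9144 → 932.688 m
1440 m (already m)
Result: 5547.36 + 932.688 − 1440 = 5040.05 m
In mi: 5040.05 / 1609.34 = 3.13175 mi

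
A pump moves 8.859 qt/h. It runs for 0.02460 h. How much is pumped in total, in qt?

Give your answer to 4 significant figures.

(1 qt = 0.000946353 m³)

8.859 qt/h → 2.32882×10⁻⁶ m³/s
0.02460 h → 88.56 s
V = Q × t = 2.32882×10⁻⁶ × 88.56 = 2.0624×10⁻⁴ m³
In qt: 2.0624×10⁻⁴ / 0.000946353 = 0.217931 qt

0.2179 qt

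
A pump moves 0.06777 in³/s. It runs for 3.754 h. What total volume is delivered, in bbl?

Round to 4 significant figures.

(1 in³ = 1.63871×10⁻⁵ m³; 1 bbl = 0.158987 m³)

0.09440 bbl

0.06777 in³/s → 1.11055×10⁻⁶ m³/s
3.754 h → 13514.4 s
V = Q × t = 1.11055×10⁻⁶ × 13514.4 = 0.0150084 m³
In bbl: 0.0150084 / 0.158987 = 0.0944002 bbl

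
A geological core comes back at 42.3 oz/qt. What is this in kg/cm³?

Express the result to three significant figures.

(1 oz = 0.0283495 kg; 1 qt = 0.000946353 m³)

42.3 oz/qt × 0.0283495 kg/oz ÷ 0.000946353 m³/qt = 1267.16 kg/m³
1267.16 kg/m³ × 10⁻⁶ m³/cm³ = 0.00126716 kg/cm³

0.00127 kg/cm³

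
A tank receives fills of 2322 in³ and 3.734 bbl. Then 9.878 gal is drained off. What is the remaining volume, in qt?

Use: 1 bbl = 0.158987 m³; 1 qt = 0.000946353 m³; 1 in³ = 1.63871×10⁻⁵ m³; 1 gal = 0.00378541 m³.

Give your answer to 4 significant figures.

628.0 qt

2322 in³ × 1.63871×10⁻⁵ = 0.0380508 m³
3.734 bbl × 0.158987 = 0.593657 m³
9.878 gal × 0.00378541 = 0.0373923 m³
Result: 0.0380508 + 0.593657 − 0.0373923 = 0.594316 m³
In qt: 0.594316 / 0.000946353 = 628.007 qt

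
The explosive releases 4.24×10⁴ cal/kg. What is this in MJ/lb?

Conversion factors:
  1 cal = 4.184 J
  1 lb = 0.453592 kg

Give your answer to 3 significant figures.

4.24×10⁴ cal/kg × 4.184 J/cal = 177402 J/kg
177402 J/kg ÷ 1000000 J/MJ × 0.453592 kg/lb = 0.0804681 MJ/lb

0.0805 MJ/lb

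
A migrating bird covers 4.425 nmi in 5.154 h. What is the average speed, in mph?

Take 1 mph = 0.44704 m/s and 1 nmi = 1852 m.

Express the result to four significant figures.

4.425 nmi × 1852 = 8195.1 m
5.154 h × 3600 = 18554.4 s
v = d / t = 8195.1 m / 18554.4 s = 0.44168 m/s
0.44168 m/s ÷ (0.44704 m/s/mph) = 0.98801 mph

0.9880 mph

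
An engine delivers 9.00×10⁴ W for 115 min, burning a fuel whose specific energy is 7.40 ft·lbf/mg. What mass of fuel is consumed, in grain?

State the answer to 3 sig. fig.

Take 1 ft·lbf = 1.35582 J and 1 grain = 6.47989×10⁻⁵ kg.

115 min → 6900 s
E = P × t = 90000 × 6900 = 6.21×10⁸ J
7.40 ft·lbf/mg → 1.00331×10⁷ J/kg
m = E / e_s = 6.21×10⁸ / 1.00331×10⁷ = 61.8951 kg
In grain: 61.8951 / 6.47989×10⁻⁵ = 955188 grain

9.55×10⁵ grain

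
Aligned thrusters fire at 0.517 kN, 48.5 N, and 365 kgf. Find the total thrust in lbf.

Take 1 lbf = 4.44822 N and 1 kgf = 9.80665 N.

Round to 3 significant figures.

932 lbf

0.517 kN × 1000 → 517 N
48.5 N (already N)
365 kgf × 9.80665 → 3579.43 N
Total: 517 + 48.5 + 3579.43 = 4144.93 N
In lbf: 4144.93 / 4.44822 = 931.818 lbf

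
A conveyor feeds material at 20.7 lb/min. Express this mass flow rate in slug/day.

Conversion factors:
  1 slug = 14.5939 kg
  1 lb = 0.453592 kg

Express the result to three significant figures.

20.7 lb/min × 0.453592 kg/lb ÷ 60 s/min = 0.156489 kg/s
0.156489 kg/s ÷ 14.5939 kg/slug × 86400 s/day = 926.459 slug/day

926 slug/day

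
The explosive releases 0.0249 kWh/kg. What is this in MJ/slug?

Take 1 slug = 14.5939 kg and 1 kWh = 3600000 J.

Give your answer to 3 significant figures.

0.0249 kWh/kg × 3600000 J/kWh = 89640 J/kg
89640 J/kg ÷ 1000000 J/MJ × 14.5939 kg/slug = 1.3082 MJ/slug

1.31 MJ/slug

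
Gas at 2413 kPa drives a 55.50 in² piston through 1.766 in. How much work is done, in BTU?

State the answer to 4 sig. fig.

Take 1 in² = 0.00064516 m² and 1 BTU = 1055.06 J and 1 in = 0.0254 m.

3.673 BTU

2413 kPa → 2.413×10⁶ Pa
55.50 in² → 0.0358064 m²
F = P × A = 2.413×10⁶ × 0.0358064 = 86400.8 N
1.766 in → 0.0448564 m
W = F × d = 86400.8 × 0.0448564 = 3875.63 J
In BTU: 3875.63 / 1055.06 = 3.67337 BTU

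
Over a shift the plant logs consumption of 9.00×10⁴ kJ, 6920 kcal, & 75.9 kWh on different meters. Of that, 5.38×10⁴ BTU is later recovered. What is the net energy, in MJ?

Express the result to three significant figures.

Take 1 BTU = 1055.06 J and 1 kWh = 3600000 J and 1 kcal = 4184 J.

9.00×10⁴ kJ × 1000 = 9×10⁷ J
6920 kcal × 4184 = 2.89533×10⁷ J
75.9 kWh × 3600000 = 2.7324×10⁸ J
5.38×10⁴ BTU × 1055.06 = 5.67622×10⁷ J
Result: 9×10⁷ + 2.89533×10⁷ + 2.7324×10⁸ − 5.67622×10⁷ = 3.35431×10⁸ J
In MJ: 3.35431×10⁸ / 1000000 = 335.431 MJ

335 MJ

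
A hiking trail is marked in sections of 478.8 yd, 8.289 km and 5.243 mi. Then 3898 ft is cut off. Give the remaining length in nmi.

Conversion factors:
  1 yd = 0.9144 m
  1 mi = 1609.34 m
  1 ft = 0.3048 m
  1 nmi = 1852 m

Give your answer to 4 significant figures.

478.8 yd × 0.9144 → 437.815 m
8.289 km × 1000 → 8289 m
5.243 mi × 1609.34 → 8437.77 m
3898 ft × 0.3048 → 1188.11 m
Result: 437.815 + 8289 + 8437.77 − 1188.11 = 15976.5 m
In nmi: 15976.5 / 1852 = 8.62662 nmi

8.627 nmi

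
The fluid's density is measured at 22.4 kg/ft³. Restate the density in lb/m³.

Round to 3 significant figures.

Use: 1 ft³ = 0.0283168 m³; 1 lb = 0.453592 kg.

1740 lb/m³

22.4 kg/ft³ ÷ 0.0283168 m³/ft³ = 791.05 kg/m³
791.05 kg/m³ ÷ 0.453592 kg/lb = 1743.97 lb/m³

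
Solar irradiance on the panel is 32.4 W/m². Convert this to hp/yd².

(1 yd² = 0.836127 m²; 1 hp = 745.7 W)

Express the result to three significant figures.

0.0363 hp/yd²

32.4 W/m² is already 32.4 W/m²
32.4 W/m² ÷ 745.7 W/hp × 0.836127 m²/yd² = 0.036329 hp/yd²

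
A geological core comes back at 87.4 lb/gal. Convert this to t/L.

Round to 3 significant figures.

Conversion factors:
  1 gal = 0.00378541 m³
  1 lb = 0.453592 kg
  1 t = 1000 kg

87.4 lb/gal × 0.453592 kg/lb ÷ 0.00378541 m³/gal = 10472.8 kg/m³
10472.8 kg/m³ ÷ 1000 kg/t × 0.001 m³/L = 0.0104728 t/L

0.0105 t/L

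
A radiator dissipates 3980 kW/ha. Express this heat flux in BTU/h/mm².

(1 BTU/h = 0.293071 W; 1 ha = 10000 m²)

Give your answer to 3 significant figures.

3980 kW/ha × 1000 W/kW ÷ 10000 m²/ha = 398 W/m²
398 W/m² ÷ 0.293071 W/BTU/h × 10⁻⁶ m²/mm² = 0.00135803 BTU/h/mm²

0.00136 BTU/h/mm²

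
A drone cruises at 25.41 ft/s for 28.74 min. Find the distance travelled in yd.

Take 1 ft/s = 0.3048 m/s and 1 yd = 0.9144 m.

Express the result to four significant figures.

25.41 ft/s × 0.3048 → 7.74497 m/s
28.74 min × 60 → 1724.4 s
d = v × t = 7.74497 m/s × 1724.4 s = 13355.4 m
13355.4 m ÷ (0.9144 m/yd) = 14605.6 yd

1.461×10⁴ yd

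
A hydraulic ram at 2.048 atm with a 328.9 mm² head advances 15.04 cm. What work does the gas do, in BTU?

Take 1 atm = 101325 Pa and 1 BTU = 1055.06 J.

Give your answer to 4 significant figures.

2.048 atm → 207514 Pa
328.9 mm² → 3.289×10⁻⁴ m²
F = P × A = 207514 × 3.289×10⁻⁴ = 68.2514 N
15.04 cm → 0.1504 m
W = F × d = 68.2514 × 0.1504 = 10.265 J
In BTU: 10.265 / 1055.06 = 0.0097293 BTU

0.009729 BTU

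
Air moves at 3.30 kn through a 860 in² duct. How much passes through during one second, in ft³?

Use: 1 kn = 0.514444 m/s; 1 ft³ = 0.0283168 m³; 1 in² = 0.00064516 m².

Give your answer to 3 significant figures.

3.30 kn × 0.514444 = 1.69767 m/s
860 in² × 0.00064516 = 0.554838 m²
V = v × A × t = 1.69767 m/s × 0.554838 m² × 1 s = 0.941932 m³
0.941932 m³ ÷ (0.0283168 m³/ft³) = 33.2641 ft³

33.3 ft³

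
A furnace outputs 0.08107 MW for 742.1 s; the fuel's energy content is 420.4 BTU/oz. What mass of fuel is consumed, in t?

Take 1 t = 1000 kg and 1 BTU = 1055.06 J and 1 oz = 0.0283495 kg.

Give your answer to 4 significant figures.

0.003845 t

0.08107 MW → 81070 W
E = P × t = 81070 × 742.1 = 6.0162×10⁷ J
420.4 BTU/oz → 1.56457×10⁷ J/kg
m = E / e_s = 6.0162×10⁷ / 1.56457×10⁷ = 3.84527 kg
In t: 3.84527 / 1000 = 0.00384527 t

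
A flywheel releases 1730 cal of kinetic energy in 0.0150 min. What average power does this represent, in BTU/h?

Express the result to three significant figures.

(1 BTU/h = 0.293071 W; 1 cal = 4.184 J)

2.74×10⁴ BTU/h

1730 cal × 4.184 → 7238.32 J
0.0150 min × 60 → 0.9 s
P = E / t = 7238.32 J / 0.9 s = 8042.58 W
8042.58 W ÷ (0.293071 W/BTU/h) = 27442.4 BTU/h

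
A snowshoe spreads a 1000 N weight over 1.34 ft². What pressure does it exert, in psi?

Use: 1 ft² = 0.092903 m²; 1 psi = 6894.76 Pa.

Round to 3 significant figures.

1.17 psi

1.34 ft² × 0.092903 → 0.12449 m²
P = F / A = 1000 N / 0.12449 m² = 8032.77 Pa
8032.77 Pa ÷ (6894.76 Pa/psi) = 1.16505 psi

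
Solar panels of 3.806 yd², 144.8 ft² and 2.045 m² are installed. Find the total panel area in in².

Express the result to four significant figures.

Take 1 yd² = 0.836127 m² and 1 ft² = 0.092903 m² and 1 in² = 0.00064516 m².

2.895×10⁴ in²

3.806 yd² × 0.836127 = 3.1823 m²
144.8 ft² × 0.092903 = 13.4524 m²
2.045 m² (already m²)
Sum: 3.1823 + 13.4524 + 2.045 = 18.6797 m²
In in²: 18.6797 / 0.00064516 = 28953.6 in²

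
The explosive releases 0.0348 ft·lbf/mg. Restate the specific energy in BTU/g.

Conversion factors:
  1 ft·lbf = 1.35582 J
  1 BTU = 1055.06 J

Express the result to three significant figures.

0.0348 ft·lbf/mg × 1.35582 J/ft·lbf ÷ 10⁻⁶ kg/mg = 47182.5 J/kg
47182.5 J/kg ÷ 1055.06 J/BTU × 0.001 kg/g = 0.0447202 BTU/g

0.0447 BTU/g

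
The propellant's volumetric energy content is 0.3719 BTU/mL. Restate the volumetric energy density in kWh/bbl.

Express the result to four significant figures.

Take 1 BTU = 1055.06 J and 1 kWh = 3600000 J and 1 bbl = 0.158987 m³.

17.33 kWh/bbl

0.3719 BTU/mL × 1055.06 J/BTU ÷ 10⁻⁶ m³/mL = 3.92377×10⁸ J/m³
3.92377×10⁸ J/m³ ÷ 3600000 J/kWh × 0.158987 m³/bbl = 17.3286 kWh/bbl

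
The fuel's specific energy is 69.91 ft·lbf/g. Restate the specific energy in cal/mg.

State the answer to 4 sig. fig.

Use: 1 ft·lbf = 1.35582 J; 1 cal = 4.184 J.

0.02265 cal/mg

69.91 ft·lbf/g × 1.35582 J/ft·lbf ÷ 0.001 kg/g = 94785.4 J/kg
94785.4 J/kg ÷ 4.184 J/cal × 10⁻⁶ kg/mg = 0.0226543 cal/mg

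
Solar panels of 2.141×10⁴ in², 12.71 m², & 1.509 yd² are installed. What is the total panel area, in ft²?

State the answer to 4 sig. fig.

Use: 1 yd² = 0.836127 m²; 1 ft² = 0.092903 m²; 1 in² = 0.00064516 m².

2.141×10⁴ in² × 0.00064516 = 13.8129 m²
12.71 m² (already m²)
1.509 yd² × 0.836127 = 1.26172 m²
Sum: 13.8129 + 12.71 + 1.26172 = 27.7846 m²
In ft²: 27.7846 / 0.092903 = 299.071 ft²

299.1 ft²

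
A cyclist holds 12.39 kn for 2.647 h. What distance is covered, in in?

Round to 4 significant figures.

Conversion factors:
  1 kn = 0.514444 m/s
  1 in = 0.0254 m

12.39 kn × 0.514444 → 6.37396 m/s
2.647 h × 3600 → 9529.2 s
d = v × t = 6.37396 m/s × 9529.2 s = 60738.7 m
60738.7 m ÷ (0.0254 m/in) = 2.39129×10⁶ in

2.391×10⁶ in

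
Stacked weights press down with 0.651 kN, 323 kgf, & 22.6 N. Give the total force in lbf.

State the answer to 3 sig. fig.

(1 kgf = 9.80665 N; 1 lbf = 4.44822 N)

0.651 kN × 1000 = 651 N
323 kgf × 9.80665 = 3167.55 N
22.6 N (already N)
Sum: 651 + 3167.55 + 22.6 = 3841.15 N
In lbf: 3841.15 / 4.44822 = 863.525 lbf

864 lbf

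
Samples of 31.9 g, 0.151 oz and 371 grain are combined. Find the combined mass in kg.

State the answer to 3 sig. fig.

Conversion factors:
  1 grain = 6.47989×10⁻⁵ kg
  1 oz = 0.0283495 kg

31.9 g × 0.001 → 0.0319 kg
0.151 oz × 0.0283495 → 0.00428077 kg
371 grain × 6.47989×10⁻⁵ → 0.0240404 kg
Sum: 0.0319 + 0.00428077 + 0.0240404 = 0.0602212 kg

0.0602 kg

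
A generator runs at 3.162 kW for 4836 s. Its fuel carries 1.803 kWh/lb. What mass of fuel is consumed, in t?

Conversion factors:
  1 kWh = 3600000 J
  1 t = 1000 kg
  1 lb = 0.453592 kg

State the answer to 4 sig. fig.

0.001069 t

3.162 kW → 3162 W
E = P × t = 3162 × 4836 = 1.52914×10⁷ J
1.803 kWh/lb → 1.43098×10⁷ J/kg
m = E / e_s = 1.52914×10⁷ / 1.43098×10⁷ = 1.0686 kg
In t: 1.0686 / 1000 = 0.0010686 t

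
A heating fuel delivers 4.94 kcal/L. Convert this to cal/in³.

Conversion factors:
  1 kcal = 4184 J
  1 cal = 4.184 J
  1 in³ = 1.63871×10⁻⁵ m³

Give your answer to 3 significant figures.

81.0 cal/in³

4.94 kcal/L × 4184 J/kcal ÷ 0.001 m³/L = 2.0669×10⁷ J/m³
2.0669×10⁷ J/m³ ÷ 4.184 J/cal × 1.63871×10⁻⁵ m³/in³ = 80.9524 cal/in³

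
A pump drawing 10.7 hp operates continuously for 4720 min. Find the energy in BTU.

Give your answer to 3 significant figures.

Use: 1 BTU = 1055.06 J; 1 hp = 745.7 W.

10.7 hp × 745.7 → 7978.99 W
4720 min × 60 → 283200 s
E = P × t = 7978.99 W × 283200 s = 2.25965×10⁹ J
2.25965×10⁹ J ÷ (1055.06 J/BTU) = 2.14173×10⁶ BTU

2.14×10⁶ BTU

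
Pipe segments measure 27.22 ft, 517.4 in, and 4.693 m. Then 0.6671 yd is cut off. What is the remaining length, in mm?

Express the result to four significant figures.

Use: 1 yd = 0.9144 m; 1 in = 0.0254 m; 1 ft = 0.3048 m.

2.552×10⁴ mm

27.22 ft × 0.3048 = 8.29666 m
517.4 in × 0.0254 = 13.142 m
4.693 m (already m)
0.6671 yd × 0.9144 = 0.609996 m
Sum: 8.29666 + 13.142 + 4.693 − 0.609996 = 25.5217 m
In mm: 25.5217 / 0.001 = 25521.7 mm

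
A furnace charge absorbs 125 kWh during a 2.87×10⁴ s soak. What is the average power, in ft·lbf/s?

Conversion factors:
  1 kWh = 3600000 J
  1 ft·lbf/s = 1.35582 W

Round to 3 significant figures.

125 kWh × 3600000 = 4.5×10⁸ J
P = E / t = 4.5×10⁸ J / 28700 s = 15679.4 W
15679.4 W ÷ (1.35582 W/ft·lbf/s) = 11564.5 ft·lbf/s

1.16×10⁴ ft·lbf/s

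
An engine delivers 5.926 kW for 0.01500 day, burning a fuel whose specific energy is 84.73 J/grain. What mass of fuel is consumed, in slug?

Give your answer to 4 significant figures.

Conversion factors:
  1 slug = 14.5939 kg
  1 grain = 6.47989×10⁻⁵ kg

5.926 kW → 5926 W
0.01500 day → 1296 s
E = P × t = 5926 × 1296 = 7.6801×10⁶ J
84.73 J/grain → 1.30758×10⁶ J/kg
m = E / e_s = 7.6801×10⁶ / 1.30758×10⁶ = 5.87352 kg
In slug: 5.87352 / 14.5939 = 0.402464 slug

0.4025 slug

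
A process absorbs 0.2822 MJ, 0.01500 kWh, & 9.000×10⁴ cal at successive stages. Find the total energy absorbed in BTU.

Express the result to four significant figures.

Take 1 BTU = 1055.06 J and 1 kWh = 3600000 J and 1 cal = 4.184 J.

675.6 BTU

0.2822 MJ × 1000000 = 282200 J
0.01500 kWh × 3600000 = 54000 J
9.000×10⁴ cal × 4.184 = 376560 J
Total: 282200 + 54000 + 376560 = 712760 J
In BTU: 712760 / 1055.06 = 675.563 BTU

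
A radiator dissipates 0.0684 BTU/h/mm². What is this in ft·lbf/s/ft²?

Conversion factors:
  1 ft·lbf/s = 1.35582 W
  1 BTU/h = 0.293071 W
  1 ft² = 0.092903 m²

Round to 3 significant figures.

1370 ft·lbf/s/ft²

0.0684 BTU/h/mm² × 0.293071 W/BTU/h ÷ 10⁻⁶ m²/mm² = 20046.1 W/m²
20046.1 W/m² ÷ 1.35582 W/ft·lbf/s × 0.092903 m²/ft² = 1373.59 ft·lbf/s/ft²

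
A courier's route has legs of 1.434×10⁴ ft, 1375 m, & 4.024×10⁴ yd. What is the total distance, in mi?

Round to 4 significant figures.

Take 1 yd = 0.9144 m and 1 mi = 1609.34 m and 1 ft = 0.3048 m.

1.434×10⁴ ft × 0.3048 → 4370.83 m
1375 m (already m)
4.024×10⁴ yd × 0.9144 → 36795.5 m
Sum: 4370.83 + 1375 + 36795.5 = 42541.3 m
In mi: 42541.3 / 1609.34 = 26.434 mi

26.43 mi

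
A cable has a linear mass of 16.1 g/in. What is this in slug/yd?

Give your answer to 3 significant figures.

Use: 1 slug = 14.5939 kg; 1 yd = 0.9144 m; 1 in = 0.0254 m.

16.1 g/in × 0.001 kg/g ÷ 0.0254 m/in = 0.633858 kg/m
0.633858 kg/m ÷ 14.5939 kg/slug × 0.9144 m/yd = 0.0397152 slug/yd

0.0397 slug/yd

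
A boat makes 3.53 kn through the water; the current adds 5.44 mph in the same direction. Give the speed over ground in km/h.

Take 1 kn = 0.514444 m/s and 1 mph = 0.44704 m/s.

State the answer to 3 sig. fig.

3.53 kn × 0.514444 = 1.81599 m/s
5.44 mph × 0.44704 = 2.4319 m/s
Total: 1.81599 + 2.4319 = 4.24789 m/s
In km/h: 4.24789 / (1/3.6) = 15.2924 km/h

15.3 km/h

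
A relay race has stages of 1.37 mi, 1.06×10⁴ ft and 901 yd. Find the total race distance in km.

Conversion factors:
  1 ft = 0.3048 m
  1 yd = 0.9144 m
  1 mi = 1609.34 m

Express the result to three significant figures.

6.26 km

1.37 mi × 1609.34 → 2204.8 m
1.06×10⁴ ft × 0.3048 → 3230.88 m
901 yd × 0.9144 → 823.874 m
Sum: 2204.8 + 3230.88 + 823.874 = 6259.55 m
In km: 6259.55 / 1000 = 6.25955 km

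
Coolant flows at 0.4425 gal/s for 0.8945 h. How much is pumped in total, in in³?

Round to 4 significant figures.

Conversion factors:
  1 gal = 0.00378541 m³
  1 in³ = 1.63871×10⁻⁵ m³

3.292×10⁵ in³

0.4425 gal/s → 0.00167504 m³/s
0.8945 h → 3220.2 s
V = Q × t = 0.00167504 × 3220.2 = 5.39396 m³
In in³: 5.39396 / 1.63871×10⁻⁵ = 329159 in³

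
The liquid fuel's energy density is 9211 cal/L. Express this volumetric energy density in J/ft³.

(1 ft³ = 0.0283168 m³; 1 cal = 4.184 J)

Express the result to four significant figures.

1.091×10⁶ J/ft³

9211 cal/L × 4.184 J/cal ÷ 0.001 m³/L = 3.85388×10⁷ J/m³
3.85388×10⁷ J/m³ × 0.0283168 m³/ft³ = 1.0913×10⁶ J/ft³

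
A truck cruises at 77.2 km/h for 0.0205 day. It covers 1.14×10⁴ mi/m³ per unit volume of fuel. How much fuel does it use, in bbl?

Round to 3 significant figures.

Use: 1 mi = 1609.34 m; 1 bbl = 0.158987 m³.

0.0130 bbl

77.2 km/h → 21.4444 m/s
0.0205 day → 1771.2 s
d = v × t = 21.4444 × 1771.2 = 37982.3 m
1.14×10⁴ mi/m³ → 1.83465×10⁷ m/m³
V = d / (distance per unit fuel) = 37982.3 / 1.83465×10⁷ = 0.00207027 m³
In bbl: 0.00207027 / 0.158987 = 0.0130216 bbl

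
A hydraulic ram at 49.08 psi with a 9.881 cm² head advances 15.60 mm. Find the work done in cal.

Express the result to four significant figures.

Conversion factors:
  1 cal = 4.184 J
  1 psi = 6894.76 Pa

1.247 cal

49.08 psi → 338395 Pa
9.881 cm² → 9.881×10⁻⁴ m²
F = P × A = 338395 × 9.881×10⁻⁴ = 334.368 N
15.60 mm → 0.0156 m
W = F × d = 334.368 × 0.0156 = 5.21614 J
In cal: 5.21614 / 4.184 = 1.24669 cal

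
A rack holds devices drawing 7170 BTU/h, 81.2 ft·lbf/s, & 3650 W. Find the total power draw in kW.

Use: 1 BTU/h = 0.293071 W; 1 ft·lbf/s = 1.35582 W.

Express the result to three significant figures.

5.86 kW

7170 BTU/h × 0.293071 = 2101.32 W
81.2 ft·lbf/s × 1.35582 = 110.093 W
3650 W (already W)
Combined: 2101.32 + 110.093 + 3650 = 5861.41 W
In kW: 5861.41 / 1000 = 5.86141 kW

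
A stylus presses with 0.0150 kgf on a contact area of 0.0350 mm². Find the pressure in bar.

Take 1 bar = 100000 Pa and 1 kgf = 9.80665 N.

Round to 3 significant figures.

0.0150 kgf × 9.80665 → 0.1471 N
0.0350 mm² × 10⁻⁶ → 3.5×10⁻⁸ m²
P = F / A = 0.1471 N / 3.5×10⁻⁸ m² = 4.20286×10⁶ Pa
4.20286×10⁶ Pa ÷ (100000 Pa/bar) = 42.0286 bar

42.0 bar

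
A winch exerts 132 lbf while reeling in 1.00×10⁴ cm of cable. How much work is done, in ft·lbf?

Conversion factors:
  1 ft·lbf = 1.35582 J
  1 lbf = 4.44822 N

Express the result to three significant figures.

132 lbf × 4.44822 = 587.165 N
1.00×10⁴ cm × 0.01 = 100 m
W = F × d = 587.165 N × 100 m = 58716.5 J
58716.5 J ÷ (1.35582 J/ft·lbf) = 43307 ft·lbf

4.33×10⁴ ft·lbf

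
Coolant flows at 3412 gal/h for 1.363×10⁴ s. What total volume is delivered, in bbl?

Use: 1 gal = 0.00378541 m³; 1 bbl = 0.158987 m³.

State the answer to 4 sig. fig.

3412 gal/h → 0.00358773 m³/s
V = Q × t = 0.00358773 × 13630 = 48.9008 m³
In bbl: 48.9008 / 0.158987 = 307.577 bbl

307.6 bbl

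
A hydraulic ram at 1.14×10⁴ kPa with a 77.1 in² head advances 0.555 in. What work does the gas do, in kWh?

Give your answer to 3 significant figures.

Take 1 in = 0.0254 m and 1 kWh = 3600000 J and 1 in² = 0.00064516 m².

0.00222 kWh

1.14×10⁴ kPa → 1.14×10⁷ Pa
77.1 in² → 0.0497418 m²
F = P × A = 1.14×10⁷ × 0.0497418 = 567057 N
0.555 in → 0.014097 m
W = F × d = 567057 × 0.014097 = 7993.8 J
In kWh: 7993.8 / 3600000 = 0.0022205 kWh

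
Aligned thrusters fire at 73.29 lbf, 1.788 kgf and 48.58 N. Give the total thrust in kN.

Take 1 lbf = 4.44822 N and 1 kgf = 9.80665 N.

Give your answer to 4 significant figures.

0.3921 kN

73.29 lbf × 4.44822 = 326.01 N
1.788 kgf × 9.80665 = 17.5343 N
48.58 N (already N)
Sum: 326.01 + 17.5343 + 48.58 = 392.124 N
In kN: 392.124 / 1000 = 0.392124 kN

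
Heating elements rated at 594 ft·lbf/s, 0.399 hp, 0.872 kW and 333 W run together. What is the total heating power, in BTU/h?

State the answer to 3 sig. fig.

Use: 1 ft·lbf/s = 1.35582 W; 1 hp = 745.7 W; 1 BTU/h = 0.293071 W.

7870 BTU/h

594 ft·lbf/s × 1.35582 → 805.357 W
0.399 hp × 745.7 → 297.534 W
0.872 kW × 1000 → 872 W
333 W (already W)
Total: 805.357 + 297.534 + 872 + 333 = 2307.89 W
In BTU/h: 2307.89 / 0.293071 = 7874.85 BTU/h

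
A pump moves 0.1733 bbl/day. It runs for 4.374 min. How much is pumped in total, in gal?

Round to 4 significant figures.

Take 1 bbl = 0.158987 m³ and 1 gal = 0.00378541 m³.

0.1733 bbl/day → 3.18894×10⁻⁷ m³/s
4.374 min → 262.44 s
V = Q × t = 3.18894×10⁻⁷ × 262.44 = 8.36905×10⁻⁵ m³
In gal: 8.36905×10⁻⁵ / 0.00378541 = 0.0221087 gal

0.02211 gal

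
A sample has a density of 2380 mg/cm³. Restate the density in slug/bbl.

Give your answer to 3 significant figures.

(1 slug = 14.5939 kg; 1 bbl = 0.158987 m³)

2380 mg/cm³ × 10⁻⁶ kg/mg ÷ 10⁻⁶ m³/cm³ = 2380 kg/m³
2380 kg/m³ ÷ 14.5939 kg/slug × 0.158987 m³/bbl = 25.9279 slug/bbl

25.9 slug/bbl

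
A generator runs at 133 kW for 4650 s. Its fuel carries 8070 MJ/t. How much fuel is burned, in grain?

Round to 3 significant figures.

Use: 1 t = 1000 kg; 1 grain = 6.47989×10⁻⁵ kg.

1.18×10⁶ grain

133 kW → 133000 W
E = P × t = 133000 × 4650 = 6.1845×10⁸ J
8070 MJ/t → 8.07×10⁶ J/kg
m = E / e_s = 6.1845×10⁸ / 8.07×10⁶ = 76.6357 kg
In grain: 76.6357 / 6.47989×10⁻⁵ = 1.18267×10⁶ grain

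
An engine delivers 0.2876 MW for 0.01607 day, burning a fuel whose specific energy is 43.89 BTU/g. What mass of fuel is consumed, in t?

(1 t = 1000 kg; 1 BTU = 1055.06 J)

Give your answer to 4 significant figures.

0.008623 t

0.2876 MW → 287600 W
0.01607 day → 1388.45 s
E = P × t = 287600 × 1388.45 = 3.99318×10⁸ J
43.89 BTU/g → 4.63066×10⁷ J/kg
m = E / e_s = 3.99318×10⁸ / 4.63066×10⁷ = 8.62335 kg
In t: 8.62335 / 1000 = 0.00862335 t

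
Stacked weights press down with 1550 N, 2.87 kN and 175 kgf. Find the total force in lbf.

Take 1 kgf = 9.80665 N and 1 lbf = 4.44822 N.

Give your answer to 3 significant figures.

1550 N (already N)
2.87 kN × 1000 = 2870 N
175 kgf × 9.80665 = 1716.16 N
Sum: 1550 + 2870 + 1716.16 = 6136.16 N
In lbf: 6136.16 / 4.44822 = 1379.46 lbf

1380 lbf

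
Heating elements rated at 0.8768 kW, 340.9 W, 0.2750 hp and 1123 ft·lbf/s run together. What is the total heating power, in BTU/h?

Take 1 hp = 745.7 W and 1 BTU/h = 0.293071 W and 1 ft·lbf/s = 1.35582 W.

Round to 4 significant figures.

1.005×10⁴ BTU/h

0.8768 kW × 1000 → 876.8 W
340.9 W (already W)
0.2750 hp × 745.7 → 205.068 W
1123 ft·lbf/s × 1.35582 → 1522.59 W
Combined: 876.8 + 340.9 + 205.068 + 1522.59 = 2945.36 W
In BTU/h: 2945.36 / 0.293071 = 10050 BTU/h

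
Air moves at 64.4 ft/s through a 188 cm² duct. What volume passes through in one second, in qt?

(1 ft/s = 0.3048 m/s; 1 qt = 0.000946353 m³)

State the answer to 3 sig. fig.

390 qt

64.4 ft/s × 0.3048 = 19.6291 m/s
188 cm² × 0.0001 = 0.0188 m²
V = v × A × t = 19.6291 m/s × 0.0188 m² × 1 s = 0.369027 m³
0.369027 m³ ÷ (0.000946353 m³/qt) = 389.946 qt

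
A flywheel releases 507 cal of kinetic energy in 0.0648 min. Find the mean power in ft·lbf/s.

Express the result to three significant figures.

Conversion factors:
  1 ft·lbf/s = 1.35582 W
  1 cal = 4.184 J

507 cal × 4.184 = 2121.29 J
0.0648 min × 60 = 3.888 s
P = E / t = 2121.29 J / 3.888 s = 545.599 W
545.599 W ÷ (1.35582 W/ft·lbf/s) = 402.413 ft·lbf/s

402 ft·lbf/s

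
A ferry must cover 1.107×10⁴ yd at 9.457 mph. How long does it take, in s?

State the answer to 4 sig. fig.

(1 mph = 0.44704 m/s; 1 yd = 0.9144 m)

2394 s

1.107×10⁴ yd × 0.9144 = 10122.4 m
9.457 mph × 0.44704 = 4.22766 m/s
t = d / v = 10122.4 m / 4.22766 m/s = 2394.33 s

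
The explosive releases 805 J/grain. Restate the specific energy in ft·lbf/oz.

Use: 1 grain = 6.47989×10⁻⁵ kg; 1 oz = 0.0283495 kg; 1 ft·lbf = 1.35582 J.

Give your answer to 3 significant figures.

805 J/grain ÷ 6.47989×10⁻⁵ kg/grain = 1.24231×10⁷ J/kg
1.24231×10⁷ J/kg ÷ 1.35582 J/ft·lbf × 0.0283495 kg/oz = 259761 ft·lbf/oz

2.60×10⁵ ft·lbf/oz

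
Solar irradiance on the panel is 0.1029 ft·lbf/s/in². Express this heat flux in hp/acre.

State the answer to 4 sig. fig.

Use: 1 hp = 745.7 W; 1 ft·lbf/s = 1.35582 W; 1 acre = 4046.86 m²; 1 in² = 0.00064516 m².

0.1029 ft·lbf/s/in² × 1.35582 W/ft·lbf/s ÷ 0.00064516 m²/in² = 216.247 W/m²
216.247 W/m² ÷ 745.7 W/hp × 4046.86 m²/acre = 1173.56 hp/acre

1174 hp/acre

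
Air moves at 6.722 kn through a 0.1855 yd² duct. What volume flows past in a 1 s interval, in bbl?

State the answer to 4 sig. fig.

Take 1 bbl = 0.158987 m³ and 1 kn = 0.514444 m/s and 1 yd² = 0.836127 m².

3.374 bbl

6.722 kn × 0.514444 → 3.45809 m/s
0.1855 yd² × 0.836127 → 0.155102 m²
V = v × A × t = 3.45809 m/s × 0.155102 m² × 1 s = 0.536357 m³
0.536357 m³ ÷ (0.158987 m³/bbl) = 3.37359 bbl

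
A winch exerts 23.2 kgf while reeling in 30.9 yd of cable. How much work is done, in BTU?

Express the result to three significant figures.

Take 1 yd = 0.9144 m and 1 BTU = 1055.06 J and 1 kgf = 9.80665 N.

6.09 BTU

23.2 kgf × 9.80665 → 227.514 N
30.9 yd × 0.9144 → 28.255 m
W = F × d = 227.514 N × 28.255 m = 6428.41 J
6428.41 J ÷ (1055.06 J/BTU) = 6.09293 BTU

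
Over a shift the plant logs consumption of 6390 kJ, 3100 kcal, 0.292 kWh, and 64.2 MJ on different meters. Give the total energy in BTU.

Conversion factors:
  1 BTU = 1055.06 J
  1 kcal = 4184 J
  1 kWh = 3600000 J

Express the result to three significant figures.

8.02×10⁴ BTU

6390 kJ × 1000 → 6.39×10⁶ J
3100 kcal × 4184 → 1.29704×10⁷ J
0.292 kWh × 3600000 → 1.0512×10⁶ J
64.2 MJ × 1000000 → 6.42×10⁷ J
Sum: 6.39×10⁶ + 1.29704×10⁷ + 1.0512×10⁶ + 6.42×10⁷ = 8.46116×10⁷ J
In BTU: 8.46116×10⁷ / 1055.06 = 80196 BTU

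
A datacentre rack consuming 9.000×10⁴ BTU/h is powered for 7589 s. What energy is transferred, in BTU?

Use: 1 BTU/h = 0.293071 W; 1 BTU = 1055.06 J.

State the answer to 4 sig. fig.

1.897×10⁵ BTU

9.000×10⁴ BTU/h × 0.293071 = 26376.4 W
E = P × t = 26376.4 W × 7589 s = 2.0017×10⁸ J
2.0017×10⁸ J ÷ (1055.06 J/BTU) = 189724 BTU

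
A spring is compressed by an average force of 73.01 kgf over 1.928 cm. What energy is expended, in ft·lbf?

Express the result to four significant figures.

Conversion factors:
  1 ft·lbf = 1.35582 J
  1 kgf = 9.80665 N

73.01 kgf × 9.80665 → 715.984 N
1.928 cm × 0.01 → 0.01928 m
W = F × d = 715.984 N × 0.01928 m = 13.8042 J
13.8042 J ÷ (1.35582 J/ft·lbf) = 10.1814 ft·lbf

10.18 ft·lbf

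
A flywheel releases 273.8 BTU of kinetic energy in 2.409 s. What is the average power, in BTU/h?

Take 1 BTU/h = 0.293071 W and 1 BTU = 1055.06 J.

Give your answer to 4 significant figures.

273.8 BTU × 1055.06 = 288875 J
P = E / t = 288875 J / 2.409 s = 119915 W
119915 W ÷ (0.293071 W/BTU/h) = 409167 BTU/h

4.092×10⁵ BTU/h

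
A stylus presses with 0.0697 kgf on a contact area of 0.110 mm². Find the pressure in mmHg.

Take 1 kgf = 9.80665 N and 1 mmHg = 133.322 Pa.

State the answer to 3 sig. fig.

4.66×10⁴ mmHg

0.0697 kgf × 9.80665 → 0.683524 N
0.110 mm² × 10⁻⁶ → 1.1×10⁻⁷ m²
P = F / A = 0.683524 N / 1.1×10⁻⁷ m² = 6.21385×10⁶ Pa
6.21385×10⁶ Pa ÷ (133.322 Pa/mmHg) = 46607.8 mmHg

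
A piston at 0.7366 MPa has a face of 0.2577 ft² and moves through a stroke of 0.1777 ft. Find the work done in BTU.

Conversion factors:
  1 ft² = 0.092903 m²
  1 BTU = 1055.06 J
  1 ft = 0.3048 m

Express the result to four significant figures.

0.9053 BTU

0.7366 MPa → 736600 Pa
0.2577 ft² → 0.0239411 m²
F = P × A = 736600 × 0.0239411 = 17635 N
0.1777 ft → 0.054163 m
W = F × d = 17635 × 0.054163 = 955.165 J
In BTU: 955.165 / 1055.06 = 0.905318 BTU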